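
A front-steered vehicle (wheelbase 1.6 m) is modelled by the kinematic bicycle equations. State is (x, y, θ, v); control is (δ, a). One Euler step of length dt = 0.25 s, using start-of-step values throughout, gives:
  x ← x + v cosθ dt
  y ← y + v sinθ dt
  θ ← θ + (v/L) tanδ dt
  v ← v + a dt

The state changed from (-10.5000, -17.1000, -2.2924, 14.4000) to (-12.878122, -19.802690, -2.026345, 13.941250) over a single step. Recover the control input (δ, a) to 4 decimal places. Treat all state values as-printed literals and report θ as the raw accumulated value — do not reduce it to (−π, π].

a = (v'−v)/dt = (-0.458750)/0.25 = -1.8350
Δθ = θ'−θ = 0.266055;  (v·dt/L) = 14.4000·0.25/1.6 = 2.250000
tan δ = Δθ·L/(v·dt) = 0.118247  →  δ = 0.1177

δ = 0.1177, a = -1.8350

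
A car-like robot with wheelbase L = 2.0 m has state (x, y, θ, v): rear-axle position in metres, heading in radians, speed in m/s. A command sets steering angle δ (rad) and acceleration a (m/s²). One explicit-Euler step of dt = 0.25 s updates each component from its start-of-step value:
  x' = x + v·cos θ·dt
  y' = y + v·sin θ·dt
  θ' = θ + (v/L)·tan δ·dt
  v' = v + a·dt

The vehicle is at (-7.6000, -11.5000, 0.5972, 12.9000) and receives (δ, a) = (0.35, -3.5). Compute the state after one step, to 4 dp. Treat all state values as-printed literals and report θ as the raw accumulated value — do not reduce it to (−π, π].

(-4.9332, -9.6865, 1.1858, 12.0250)

x' = -7.6000 + 12.9000·cos(0.5972)·0.25 = -4.9332
y' = -11.5000 + 12.9000·sin(0.5972)·0.25 = -9.6865
θ' = 0.5972 + (12.9000/2.0)·tan(0.35)·0.25 = 1.1858
v' = 12.9000 − 3.5000·0.25 = 12.0250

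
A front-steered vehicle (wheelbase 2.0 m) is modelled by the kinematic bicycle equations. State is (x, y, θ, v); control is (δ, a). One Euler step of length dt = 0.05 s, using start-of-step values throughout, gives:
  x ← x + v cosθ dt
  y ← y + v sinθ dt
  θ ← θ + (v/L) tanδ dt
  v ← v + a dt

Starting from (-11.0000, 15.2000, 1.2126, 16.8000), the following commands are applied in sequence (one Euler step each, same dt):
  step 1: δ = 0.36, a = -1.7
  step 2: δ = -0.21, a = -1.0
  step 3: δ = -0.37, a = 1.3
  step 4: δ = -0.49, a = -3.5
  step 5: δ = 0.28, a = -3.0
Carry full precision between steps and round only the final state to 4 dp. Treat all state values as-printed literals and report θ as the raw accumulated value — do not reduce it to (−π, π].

after step 1 (δ=0.36, a=-1.7): (-10.705508, 15.986686, 1.370689, 16.715000)
after step 2 (δ=-0.21, a=-1.0): (-10.539382, 16.805759, 1.281622, 16.665000)
after step 3 (δ=-0.37, a=1.3): (-10.301772, 17.604412, 1.120029, 16.730000)
after step 4 (δ=-0.49, a=-3.5): (-9.937346, 18.357356, 0.896939, 16.555000)
after step 5 (δ=0.28, a=-3.0): (-9.420826, 19.004177, 1.015951, 16.405000)

(-9.4208, 19.0042, 1.0160, 16.4050)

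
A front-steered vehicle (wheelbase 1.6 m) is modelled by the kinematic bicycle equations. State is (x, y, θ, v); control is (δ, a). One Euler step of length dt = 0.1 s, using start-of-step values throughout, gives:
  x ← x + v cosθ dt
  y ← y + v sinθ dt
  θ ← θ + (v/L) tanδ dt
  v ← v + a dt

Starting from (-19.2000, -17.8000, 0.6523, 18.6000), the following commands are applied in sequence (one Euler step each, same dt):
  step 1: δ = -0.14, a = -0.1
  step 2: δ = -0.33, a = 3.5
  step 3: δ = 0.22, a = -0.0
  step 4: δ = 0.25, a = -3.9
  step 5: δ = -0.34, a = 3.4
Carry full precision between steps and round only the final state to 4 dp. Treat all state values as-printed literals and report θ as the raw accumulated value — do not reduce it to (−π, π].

after step 1 (δ=-0.14, a=-0.1): (-17.721877, -16.670951, 0.488478, 18.590000)
after step 2 (δ=-0.33, a=3.5): (-16.080291, -15.798554, 0.090507, 18.940000)
after step 3 (δ=0.22, a=-0.0): (-14.194043, -15.627367, 0.355217, 18.940000)
after step 4 (δ=0.25, a=-3.9): (-12.418283, -14.968646, 0.657478, 18.550000)
after step 5 (δ=-0.34, a=3.4): (-10.949984, -13.835014, 0.247364, 18.890000)

(-10.9500, -13.8350, 0.2474, 18.8900)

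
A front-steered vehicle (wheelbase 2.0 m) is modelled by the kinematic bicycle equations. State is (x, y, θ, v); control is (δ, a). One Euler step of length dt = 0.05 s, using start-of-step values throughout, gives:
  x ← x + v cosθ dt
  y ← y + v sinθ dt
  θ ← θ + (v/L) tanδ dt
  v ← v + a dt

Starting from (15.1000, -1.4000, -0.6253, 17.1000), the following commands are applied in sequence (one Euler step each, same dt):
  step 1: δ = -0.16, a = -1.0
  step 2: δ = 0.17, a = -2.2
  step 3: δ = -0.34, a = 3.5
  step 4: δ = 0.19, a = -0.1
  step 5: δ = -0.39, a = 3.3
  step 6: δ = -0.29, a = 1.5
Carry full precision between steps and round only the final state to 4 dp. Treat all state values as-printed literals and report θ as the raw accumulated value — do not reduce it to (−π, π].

after step 1 (δ=-0.16, a=-1.0): (15.793223, -1.900466, -0.694290, 17.050000)
after step 2 (δ=0.17, a=-2.2): (16.448377, -2.445930, -0.621121, 16.940000)
after step 3 (δ=-0.34, a=3.5): (17.137180, -2.938839, -0.770929, 17.115000)
after step 4 (δ=0.19, a=-0.1): (17.750978, -3.535127, -0.688640, 17.110000)
after step 5 (δ=-0.39, a=3.3): (18.411519, -4.078786, -0.864468, 17.275000)
after step 6 (δ=-0.29, a=1.5): (18.972132, -4.735884, -0.993345, 17.350000)

(18.9721, -4.7359, -0.9933, 17.3500)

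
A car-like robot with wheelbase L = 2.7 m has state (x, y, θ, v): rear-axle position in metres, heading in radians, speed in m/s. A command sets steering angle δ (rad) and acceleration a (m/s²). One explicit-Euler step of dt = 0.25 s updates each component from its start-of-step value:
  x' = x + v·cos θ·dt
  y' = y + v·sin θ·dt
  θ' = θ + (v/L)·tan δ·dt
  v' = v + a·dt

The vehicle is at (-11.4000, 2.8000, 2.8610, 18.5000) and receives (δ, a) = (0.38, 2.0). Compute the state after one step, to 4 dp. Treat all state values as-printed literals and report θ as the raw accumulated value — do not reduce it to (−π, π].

x' = -11.4000 + 18.5000·cos(2.8610)·0.25 = -15.8441
y' = 2.8000 + 18.5000·sin(2.8610)·0.25 = 4.0808
θ' = 2.8610 + (18.5000/2.7)·tan(0.38)·0.25 = 3.5452
v' = 18.5000 + 2.0000·0.25 = 19.0000

(-15.8441, 4.0808, 3.5452, 19.0000)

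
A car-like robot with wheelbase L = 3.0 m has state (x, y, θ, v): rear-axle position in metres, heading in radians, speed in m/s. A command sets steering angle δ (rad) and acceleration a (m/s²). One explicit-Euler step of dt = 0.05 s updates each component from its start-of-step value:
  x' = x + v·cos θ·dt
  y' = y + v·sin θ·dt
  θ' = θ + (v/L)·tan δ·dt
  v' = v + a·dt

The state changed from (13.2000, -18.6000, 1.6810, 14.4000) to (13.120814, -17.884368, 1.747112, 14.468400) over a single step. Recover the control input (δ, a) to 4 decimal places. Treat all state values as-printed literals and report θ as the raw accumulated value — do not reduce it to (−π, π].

δ = 0.2688, a = 1.3680

a = (v'−v)/dt = (0.068400)/0.05 = 1.3680
Δθ = θ'−θ = 0.066112;  (v·dt/L) = 14.4000·0.05/3.0 = 0.240000
tan δ = Δθ·L/(v·dt) = 0.275467  →  δ = 0.2688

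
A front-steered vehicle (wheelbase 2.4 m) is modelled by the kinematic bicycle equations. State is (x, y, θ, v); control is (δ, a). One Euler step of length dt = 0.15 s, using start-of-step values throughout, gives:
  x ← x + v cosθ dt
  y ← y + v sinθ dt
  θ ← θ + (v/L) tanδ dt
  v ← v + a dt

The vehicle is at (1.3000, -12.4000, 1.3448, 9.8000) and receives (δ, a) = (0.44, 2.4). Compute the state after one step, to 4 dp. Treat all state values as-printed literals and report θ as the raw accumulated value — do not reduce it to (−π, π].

x' = 1.3000 + 9.8000·cos(1.3448)·0.15 = 1.6294
y' = -12.4000 + 9.8000·sin(1.3448)·0.15 = -10.9674
θ' = 1.3448 + (9.8000/2.4)·tan(0.44)·0.15 = 1.6332
v' = 9.8000 + 2.4000·0.15 = 10.1600

(1.6294, -10.9674, 1.6332, 10.1600)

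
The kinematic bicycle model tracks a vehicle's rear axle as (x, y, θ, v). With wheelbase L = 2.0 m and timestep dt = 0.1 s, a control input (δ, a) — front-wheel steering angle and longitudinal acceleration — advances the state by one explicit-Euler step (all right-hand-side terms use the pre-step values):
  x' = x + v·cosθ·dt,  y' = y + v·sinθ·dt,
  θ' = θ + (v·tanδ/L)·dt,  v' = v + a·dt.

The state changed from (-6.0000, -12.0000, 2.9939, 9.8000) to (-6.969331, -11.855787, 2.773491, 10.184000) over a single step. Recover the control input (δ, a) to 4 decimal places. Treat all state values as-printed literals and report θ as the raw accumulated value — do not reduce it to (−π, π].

δ = -0.4227, a = 3.8400

a = (v'−v)/dt = (0.384000)/0.1 = 3.8400
Δθ = θ'−θ = -0.220409;  (v·dt/L) = 9.8000·0.1/2.0 = 0.490000
tan δ = Δθ·L/(v·dt) = -0.449814  →  δ = -0.4227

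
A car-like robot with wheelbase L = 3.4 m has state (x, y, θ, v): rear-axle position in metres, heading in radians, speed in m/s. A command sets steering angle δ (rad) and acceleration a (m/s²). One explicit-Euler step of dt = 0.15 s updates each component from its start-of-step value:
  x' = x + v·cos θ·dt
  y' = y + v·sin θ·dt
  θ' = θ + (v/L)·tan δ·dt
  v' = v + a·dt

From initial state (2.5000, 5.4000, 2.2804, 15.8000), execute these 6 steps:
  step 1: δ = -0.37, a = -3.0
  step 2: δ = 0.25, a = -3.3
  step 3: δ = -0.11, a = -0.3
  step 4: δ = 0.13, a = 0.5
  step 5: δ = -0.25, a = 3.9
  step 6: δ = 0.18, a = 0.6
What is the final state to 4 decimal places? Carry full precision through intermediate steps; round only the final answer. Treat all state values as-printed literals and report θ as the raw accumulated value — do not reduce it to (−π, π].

after step 1 (δ=-0.37, a=-3.0): (0.955866, 7.197930, 2.010037, 15.350000)
after step 2 (δ=0.25, a=-3.3): (-0.023276, 9.281865, 2.182956, 14.855000)
after step 3 (δ=-0.11, a=-0.3): (-1.303709, 11.105485, 2.110573, 14.810000)
after step 4 (δ=0.13, a=0.5): (-2.445436, 13.011140, 2.195994, 14.885000)
after step 5 (δ=-0.25, a=3.9): (-3.752171, 14.821559, 2.028314, 15.470000)
after step 6 (δ=0.18, a=0.6): (-4.777187, 16.903400, 2.152508, 15.560000)

(-4.7772, 16.9034, 2.1525, 15.5600)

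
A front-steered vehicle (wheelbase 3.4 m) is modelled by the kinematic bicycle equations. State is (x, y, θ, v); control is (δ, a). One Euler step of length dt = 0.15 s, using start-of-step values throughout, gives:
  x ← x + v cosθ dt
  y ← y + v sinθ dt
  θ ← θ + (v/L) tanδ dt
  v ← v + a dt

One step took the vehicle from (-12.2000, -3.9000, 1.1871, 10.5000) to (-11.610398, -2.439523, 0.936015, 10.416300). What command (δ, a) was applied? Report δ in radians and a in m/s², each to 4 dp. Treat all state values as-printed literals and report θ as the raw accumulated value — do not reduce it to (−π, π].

a = (v'−v)/dt = (-0.083700)/0.15 = -0.5580
Δθ = θ'−θ = -0.251085;  (v·dt/L) = 10.5000·0.15/3.4 = 0.463235
tan δ = Δθ·L/(v·dt) = -0.542025  →  δ = -0.4967

δ = -0.4967, a = -0.5580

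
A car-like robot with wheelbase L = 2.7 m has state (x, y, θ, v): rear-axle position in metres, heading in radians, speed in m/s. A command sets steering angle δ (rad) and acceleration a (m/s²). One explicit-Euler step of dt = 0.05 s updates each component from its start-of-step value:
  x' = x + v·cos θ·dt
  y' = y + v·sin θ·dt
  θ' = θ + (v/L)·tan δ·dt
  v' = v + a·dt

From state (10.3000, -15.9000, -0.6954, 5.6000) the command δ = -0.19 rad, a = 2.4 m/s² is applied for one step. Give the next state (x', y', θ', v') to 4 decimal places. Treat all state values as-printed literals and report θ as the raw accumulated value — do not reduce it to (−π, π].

x' = 10.3000 + 5.6000·cos(-0.6954)·0.05 = 10.5150
y' = -15.9000 + 5.6000·sin(-0.6954)·0.05 = -16.0794
θ' = -0.6954 + (5.6000/2.7)·tan(-0.19)·0.05 = -0.7153
v' = 5.6000 + 2.4000·0.05 = 5.7200

(10.5150, -16.0794, -0.7153, 5.7200)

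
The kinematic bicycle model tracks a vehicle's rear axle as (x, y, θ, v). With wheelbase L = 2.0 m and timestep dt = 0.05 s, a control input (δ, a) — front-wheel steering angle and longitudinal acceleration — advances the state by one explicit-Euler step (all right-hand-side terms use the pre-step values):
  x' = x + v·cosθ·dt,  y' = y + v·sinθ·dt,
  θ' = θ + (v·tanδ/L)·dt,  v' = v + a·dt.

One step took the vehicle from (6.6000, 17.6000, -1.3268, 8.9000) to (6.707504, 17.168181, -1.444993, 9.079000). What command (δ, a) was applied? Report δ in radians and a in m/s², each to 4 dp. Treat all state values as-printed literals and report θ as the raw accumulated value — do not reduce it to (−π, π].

a = (v'−v)/dt = (0.179000)/0.05 = 3.5800
Δθ = θ'−θ = -0.118193;  (v·dt/L) = 8.9000·0.05/2.0 = 0.222500
tan δ = Δθ·L/(v·dt) = -0.531204  →  δ = -0.4883

δ = -0.4883, a = 3.5800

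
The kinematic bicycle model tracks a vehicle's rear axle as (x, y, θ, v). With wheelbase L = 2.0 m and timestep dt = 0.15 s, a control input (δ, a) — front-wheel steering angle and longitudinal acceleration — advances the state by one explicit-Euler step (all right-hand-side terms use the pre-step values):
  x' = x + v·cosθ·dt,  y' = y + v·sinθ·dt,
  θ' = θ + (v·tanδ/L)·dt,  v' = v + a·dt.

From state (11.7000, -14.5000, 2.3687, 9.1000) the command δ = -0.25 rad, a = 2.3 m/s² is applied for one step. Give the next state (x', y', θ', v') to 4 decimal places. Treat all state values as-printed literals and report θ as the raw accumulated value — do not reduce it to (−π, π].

x' = 11.7000 + 9.1000·cos(2.3687)·0.15 = 10.7228
y' = -14.5000 + 9.1000·sin(2.3687)·0.15 = -13.5469
θ' = 2.3687 + (9.1000/2.0)·tan(-0.25)·0.15 = 2.1944
v' = 9.1000 + 2.3000·0.15 = 9.4450

(10.7228, -13.5469, 2.1944, 9.4450)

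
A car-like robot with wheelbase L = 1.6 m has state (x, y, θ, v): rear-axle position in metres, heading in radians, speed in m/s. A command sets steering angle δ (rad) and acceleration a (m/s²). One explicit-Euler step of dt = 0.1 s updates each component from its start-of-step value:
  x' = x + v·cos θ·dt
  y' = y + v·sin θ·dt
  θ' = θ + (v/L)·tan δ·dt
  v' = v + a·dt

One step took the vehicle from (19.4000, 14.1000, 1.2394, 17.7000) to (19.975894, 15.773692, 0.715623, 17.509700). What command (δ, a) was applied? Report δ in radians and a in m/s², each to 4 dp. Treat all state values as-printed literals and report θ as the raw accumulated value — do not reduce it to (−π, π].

a = (v'−v)/dt = (-0.190300)/0.1 = -1.9030
Δθ = θ'−θ = -0.523777;  (v·dt/L) = 17.7000·0.1/1.6 = 1.106250
tan δ = Δθ·L/(v·dt) = -0.473471  →  δ = -0.4422

δ = -0.4422, a = -1.9030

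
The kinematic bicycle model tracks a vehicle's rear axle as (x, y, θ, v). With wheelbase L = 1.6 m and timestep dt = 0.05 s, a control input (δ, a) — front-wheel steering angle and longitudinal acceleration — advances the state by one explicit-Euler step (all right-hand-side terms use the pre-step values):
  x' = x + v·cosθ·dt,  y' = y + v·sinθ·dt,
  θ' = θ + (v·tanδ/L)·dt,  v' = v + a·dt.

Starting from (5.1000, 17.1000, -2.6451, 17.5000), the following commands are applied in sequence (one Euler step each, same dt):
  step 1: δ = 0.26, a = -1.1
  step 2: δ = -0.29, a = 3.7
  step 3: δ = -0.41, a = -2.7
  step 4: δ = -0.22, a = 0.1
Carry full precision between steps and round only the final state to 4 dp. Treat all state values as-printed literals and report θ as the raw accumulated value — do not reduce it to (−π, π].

after step 1 (δ=0.26, a=-1.1): (4.330649, 16.683198, -2.499619, 17.445000)
after step 2 (δ=-0.29, a=3.7): (3.632050, 16.160915, -2.662301, 17.630000)
after step 3 (δ=-0.41, a=-2.7): (2.849876, 15.754411, -2.901756, 17.495000)
after step 4 (δ=-0.22, a=0.1): (2.000164, 15.546619, -3.024013, 17.500000)

(2.0002, 15.5466, -3.0240, 17.5000)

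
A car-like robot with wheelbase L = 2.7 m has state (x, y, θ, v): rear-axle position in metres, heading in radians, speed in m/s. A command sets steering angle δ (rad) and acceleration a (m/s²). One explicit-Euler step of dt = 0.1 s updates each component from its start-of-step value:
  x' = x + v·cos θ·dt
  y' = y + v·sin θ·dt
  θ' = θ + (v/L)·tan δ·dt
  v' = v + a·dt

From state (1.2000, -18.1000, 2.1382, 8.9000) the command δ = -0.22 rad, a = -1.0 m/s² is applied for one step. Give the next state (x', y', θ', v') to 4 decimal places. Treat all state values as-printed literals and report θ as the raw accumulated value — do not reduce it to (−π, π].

(0.7217, -17.3495, 2.0645, 8.8000)

x' = 1.2000 + 8.9000·cos(2.1382)·0.1 = 0.7217
y' = -18.1000 + 8.9000·sin(2.1382)·0.1 = -17.3495
θ' = 2.1382 + (8.9000/2.7)·tan(-0.22)·0.1 = 2.0645
v' = 8.9000 − 1.0000·0.1 = 8.8000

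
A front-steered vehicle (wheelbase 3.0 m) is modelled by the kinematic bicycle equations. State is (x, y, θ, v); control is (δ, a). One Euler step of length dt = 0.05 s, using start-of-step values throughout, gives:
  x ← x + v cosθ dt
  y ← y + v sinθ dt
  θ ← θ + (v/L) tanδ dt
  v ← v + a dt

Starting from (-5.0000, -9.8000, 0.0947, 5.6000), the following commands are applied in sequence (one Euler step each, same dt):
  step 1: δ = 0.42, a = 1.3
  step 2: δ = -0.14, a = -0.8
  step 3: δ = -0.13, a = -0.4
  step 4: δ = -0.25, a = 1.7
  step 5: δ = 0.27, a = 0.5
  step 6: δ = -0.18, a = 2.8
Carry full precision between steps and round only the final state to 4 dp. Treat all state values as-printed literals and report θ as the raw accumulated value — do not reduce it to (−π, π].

(-3.3156, -9.6125, 0.0959, 5.8550)

after step 1 (δ=0.42, a=1.3): (-4.721255, -9.773524, 0.136380, 5.665000)
after step 2 (δ=-0.14, a=-0.8): (-4.440635, -9.735014, 0.123075, 5.625000)
after step 3 (δ=-0.13, a=-0.4): (-4.161512, -9.700486, 0.110818, 5.605000)
after step 4 (δ=-0.25, a=1.7): (-3.882981, -9.669493, 0.086965, 5.690000)
after step 5 (δ=0.27, a=0.5): (-3.599556, -9.644783, 0.113211, 5.715000)
after step 6 (δ=-0.18, a=2.8): (-3.315636, -9.612502, 0.095878, 5.855000)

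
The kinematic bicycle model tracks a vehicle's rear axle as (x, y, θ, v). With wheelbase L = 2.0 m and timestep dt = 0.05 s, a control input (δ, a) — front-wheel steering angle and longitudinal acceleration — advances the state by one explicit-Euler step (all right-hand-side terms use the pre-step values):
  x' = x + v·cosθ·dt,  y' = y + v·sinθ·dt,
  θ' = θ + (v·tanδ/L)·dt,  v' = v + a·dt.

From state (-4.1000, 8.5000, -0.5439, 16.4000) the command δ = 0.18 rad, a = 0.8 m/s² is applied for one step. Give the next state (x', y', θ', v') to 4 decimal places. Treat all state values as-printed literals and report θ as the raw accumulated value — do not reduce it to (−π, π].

x' = -4.1000 + 16.4000·cos(-0.5439)·0.05 = -3.3983
y' = 8.5000 + 16.4000·sin(-0.5439)·0.05 = 8.0757
θ' = -0.5439 + (16.4000/2.0)·tan(0.18)·0.05 = -0.4693
v' = 16.4000 + 0.8000·0.05 = 16.4400

(-3.3983, 8.0757, -0.4693, 16.4400)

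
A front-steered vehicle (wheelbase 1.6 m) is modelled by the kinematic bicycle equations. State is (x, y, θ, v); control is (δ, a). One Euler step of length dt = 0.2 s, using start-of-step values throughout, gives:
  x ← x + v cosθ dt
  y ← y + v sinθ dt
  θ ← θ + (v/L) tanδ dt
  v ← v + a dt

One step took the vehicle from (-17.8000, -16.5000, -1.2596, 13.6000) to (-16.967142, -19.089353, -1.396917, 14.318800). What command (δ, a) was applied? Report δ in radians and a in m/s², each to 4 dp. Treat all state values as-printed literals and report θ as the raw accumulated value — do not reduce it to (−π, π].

δ = -0.0806, a = 3.5940

a = (v'−v)/dt = (0.718800)/0.2 = 3.5940
Δθ = θ'−θ = -0.137317;  (v·dt/L) = 13.6000·0.2/1.6 = 1.700000
tan δ = Δθ·L/(v·dt) = -0.080775  →  δ = -0.0806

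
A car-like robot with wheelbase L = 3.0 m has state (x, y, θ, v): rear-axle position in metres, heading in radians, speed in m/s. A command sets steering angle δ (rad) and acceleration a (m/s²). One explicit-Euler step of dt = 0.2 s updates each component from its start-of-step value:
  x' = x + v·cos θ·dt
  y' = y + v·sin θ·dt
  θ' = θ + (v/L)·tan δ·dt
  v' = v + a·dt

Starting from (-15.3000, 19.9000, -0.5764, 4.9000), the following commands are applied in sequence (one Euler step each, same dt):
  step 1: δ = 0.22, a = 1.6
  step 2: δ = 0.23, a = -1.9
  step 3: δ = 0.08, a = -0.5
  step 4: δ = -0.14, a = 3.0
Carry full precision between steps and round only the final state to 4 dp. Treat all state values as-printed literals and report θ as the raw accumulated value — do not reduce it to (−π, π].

after step 1 (δ=0.22, a=1.6): (-14.478338, 19.365891, -0.503351, 5.220000)
after step 2 (δ=0.23, a=-1.9): (-13.563825, 18.862303, -0.421869, 4.840000)
after step 3 (δ=0.08, a=-0.5): (-12.680694, 18.465940, -0.396001, 4.740000)
after step 4 (δ=-0.14, a=3.0): (-11.806059, 18.100267, -0.440532, 5.340000)

(-11.8061, 18.1003, -0.4405, 5.3400)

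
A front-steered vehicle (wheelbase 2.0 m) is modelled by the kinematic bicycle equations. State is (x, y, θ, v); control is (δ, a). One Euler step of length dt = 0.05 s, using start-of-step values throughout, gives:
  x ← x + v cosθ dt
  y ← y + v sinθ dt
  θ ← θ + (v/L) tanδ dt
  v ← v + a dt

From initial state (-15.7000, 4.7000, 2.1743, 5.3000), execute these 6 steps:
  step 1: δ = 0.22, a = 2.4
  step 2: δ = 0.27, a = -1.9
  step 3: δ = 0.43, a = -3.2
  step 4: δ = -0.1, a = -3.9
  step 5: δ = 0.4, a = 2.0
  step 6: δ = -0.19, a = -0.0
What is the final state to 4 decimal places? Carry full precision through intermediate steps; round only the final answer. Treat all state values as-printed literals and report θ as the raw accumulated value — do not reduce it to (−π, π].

(-16.6891, 5.9062, 2.3177, 5.0700)

after step 1 (δ=0.22, a=2.4): (-15.850396, 4.918188, 2.203930, 5.420000)
after step 2 (δ=0.27, a=-1.9): (-16.010739, 5.136662, 2.241430, 5.325000)
after step 3 (δ=0.43, a=-3.2): (-16.176209, 5.345250, 2.302484, 5.165000)
after step 4 (δ=-0.1, a=-3.9): (-16.348753, 5.537400, 2.289529, 4.970000)
after step 5 (δ=0.4, a=2.0): (-16.512373, 5.724432, 2.342061, 5.070000)
after step 6 (δ=-0.19, a=-0.0): (-16.689073, 5.906199, 2.317684, 5.070000)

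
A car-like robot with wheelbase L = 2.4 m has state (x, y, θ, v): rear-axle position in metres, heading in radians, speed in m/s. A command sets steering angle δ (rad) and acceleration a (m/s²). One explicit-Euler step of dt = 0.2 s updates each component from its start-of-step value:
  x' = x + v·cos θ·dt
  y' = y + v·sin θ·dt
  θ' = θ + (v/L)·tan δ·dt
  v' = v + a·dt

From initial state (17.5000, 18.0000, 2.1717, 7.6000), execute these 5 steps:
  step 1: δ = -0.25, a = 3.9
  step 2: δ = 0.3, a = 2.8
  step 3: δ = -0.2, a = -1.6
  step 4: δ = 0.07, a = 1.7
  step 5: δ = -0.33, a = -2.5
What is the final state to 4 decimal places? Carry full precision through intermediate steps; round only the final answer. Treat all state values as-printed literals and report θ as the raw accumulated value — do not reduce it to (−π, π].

(13.0620, 25.2213, 1.8696, 8.4600)

after step 1 (δ=-0.25, a=3.9): (16.640610, 19.253734, 2.009983, 8.380000)
after step 2 (δ=0.3, a=2.8): (15.927968, 20.770678, 2.226003, 8.940000)
after step 3 (δ=-0.2, a=-1.6): (14.838498, 22.188422, 2.074984, 8.620000)
after step 4 (δ=0.07, a=1.7): (14.005640, 23.697899, 2.125350, 8.960000)
after step 5 (δ=-0.33, a=-2.5): (13.062037, 25.221342, 1.869598, 8.460000)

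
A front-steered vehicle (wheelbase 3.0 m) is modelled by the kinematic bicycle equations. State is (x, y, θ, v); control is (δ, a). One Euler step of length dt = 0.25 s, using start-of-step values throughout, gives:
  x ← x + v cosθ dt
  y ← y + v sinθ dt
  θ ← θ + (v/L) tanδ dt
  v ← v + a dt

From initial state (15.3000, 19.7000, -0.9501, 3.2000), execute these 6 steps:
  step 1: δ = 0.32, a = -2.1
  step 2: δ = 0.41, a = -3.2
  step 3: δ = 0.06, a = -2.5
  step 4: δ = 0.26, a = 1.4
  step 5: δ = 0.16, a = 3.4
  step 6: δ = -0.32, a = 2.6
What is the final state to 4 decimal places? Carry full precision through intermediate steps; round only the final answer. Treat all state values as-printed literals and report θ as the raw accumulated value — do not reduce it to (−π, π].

(17.5311, 17.3393, -0.7739, 3.1000)

after step 1 (δ=0.32, a=-2.1): (15.765281, 19.049221, -0.861729, 2.675000)
after step 2 (δ=0.41, a=-3.2): (16.200722, 18.541660, -0.764843, 1.875000)
after step 3 (δ=0.06, a=-2.5): (16.538921, 18.217086, -0.755457, 1.250000)
after step 4 (δ=0.26, a=1.4): (16.766408, 18.002830, -0.727746, 1.600000)
after step 5 (δ=0.16, a=3.4): (17.065078, 17.736754, -0.706229, 2.450000)
after step 6 (δ=-0.32, a=2.6): (17.531077, 17.339261, -0.773888, 3.100000)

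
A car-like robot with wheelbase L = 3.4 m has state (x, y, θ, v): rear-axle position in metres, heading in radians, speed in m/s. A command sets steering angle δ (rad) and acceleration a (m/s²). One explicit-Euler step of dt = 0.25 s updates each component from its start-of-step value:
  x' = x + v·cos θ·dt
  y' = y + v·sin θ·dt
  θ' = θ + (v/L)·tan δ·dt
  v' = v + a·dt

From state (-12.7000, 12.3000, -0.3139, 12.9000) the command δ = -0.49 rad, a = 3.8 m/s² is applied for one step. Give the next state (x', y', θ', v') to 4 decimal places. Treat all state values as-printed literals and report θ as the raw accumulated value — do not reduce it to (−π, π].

(-9.6326, 11.3042, -0.8198, 13.8500)

x' = -12.7000 + 12.9000·cos(-0.3139)·0.25 = -9.6326
y' = 12.3000 + 12.9000·sin(-0.3139)·0.25 = 11.3042
θ' = -0.3139 + (12.9000/3.4)·tan(-0.49)·0.25 = -0.8198
v' = 12.9000 + 3.8000·0.25 = 13.8500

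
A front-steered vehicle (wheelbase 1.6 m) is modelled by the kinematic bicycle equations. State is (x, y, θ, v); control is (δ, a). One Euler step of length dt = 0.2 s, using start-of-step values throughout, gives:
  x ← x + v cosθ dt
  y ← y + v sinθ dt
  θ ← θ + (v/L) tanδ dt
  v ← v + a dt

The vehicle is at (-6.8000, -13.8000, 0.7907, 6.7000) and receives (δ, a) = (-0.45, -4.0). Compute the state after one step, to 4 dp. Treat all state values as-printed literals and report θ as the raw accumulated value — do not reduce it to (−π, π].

(-5.8575, -12.8475, 0.3861, 5.9000)

x' = -6.8000 + 6.7000·cos(0.7907)·0.2 = -5.8575
y' = -13.8000 + 6.7000·sin(0.7907)·0.2 = -12.8475
θ' = 0.7907 + (6.7000/1.6)·tan(-0.45)·0.2 = 0.3861
v' = 6.7000 − 4.0000·0.2 = 5.9000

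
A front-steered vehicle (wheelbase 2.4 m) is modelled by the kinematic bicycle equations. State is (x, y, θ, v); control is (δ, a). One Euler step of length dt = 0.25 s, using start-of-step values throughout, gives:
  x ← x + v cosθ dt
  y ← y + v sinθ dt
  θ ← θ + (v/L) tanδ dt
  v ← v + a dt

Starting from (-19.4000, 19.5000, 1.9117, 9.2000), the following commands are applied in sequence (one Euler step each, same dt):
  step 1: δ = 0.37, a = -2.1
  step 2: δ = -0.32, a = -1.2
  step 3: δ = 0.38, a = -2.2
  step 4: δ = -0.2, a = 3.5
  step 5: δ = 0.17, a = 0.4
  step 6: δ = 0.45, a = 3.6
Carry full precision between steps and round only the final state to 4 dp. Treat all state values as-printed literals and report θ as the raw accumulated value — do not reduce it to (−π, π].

after step 1 (δ=0.37, a=-2.1): (-20.168979, 21.667642, 2.283402, 8.675000)
after step 2 (δ=-0.32, a=-1.2): (-21.586925, 23.308650, 1.983944, 8.375000)
after step 3 (δ=0.38, a=-2.2): (-22.427553, 25.226235, 2.332390, 7.825000)
after step 4 (δ=-0.2, a=3.5): (-23.777512, 26.642047, 2.167160, 8.700000)
after step 5 (δ=0.17, a=0.4): (-24.999074, 28.441606, 2.322724, 8.800000)
after step 6 (δ=0.45, a=3.6): (-26.501779, 30.048428, 2.765524, 9.700000)

(-26.5018, 30.0484, 2.7655, 9.7000)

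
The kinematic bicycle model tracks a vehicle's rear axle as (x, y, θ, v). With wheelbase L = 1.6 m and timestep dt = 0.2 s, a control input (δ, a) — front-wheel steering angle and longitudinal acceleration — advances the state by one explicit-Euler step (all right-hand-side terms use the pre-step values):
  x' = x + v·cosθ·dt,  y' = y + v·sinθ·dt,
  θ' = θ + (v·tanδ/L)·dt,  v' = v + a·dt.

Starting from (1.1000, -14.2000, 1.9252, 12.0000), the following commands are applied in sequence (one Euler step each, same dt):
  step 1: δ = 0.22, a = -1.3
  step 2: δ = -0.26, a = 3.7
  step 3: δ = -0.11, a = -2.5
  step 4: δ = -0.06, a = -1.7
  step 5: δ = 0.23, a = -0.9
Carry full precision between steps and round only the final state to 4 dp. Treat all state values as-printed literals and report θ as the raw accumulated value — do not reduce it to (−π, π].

(-2.3539, -3.0500, 1.9487, 11.4600)

after step 1 (δ=0.22, a=-1.3): (0.267125, -11.949151, 2.260629, 11.740000)
after step 2 (δ=-0.26, a=3.7): (-1.227161, -10.138016, 1.870243, 12.480000)
after step 3 (δ=-0.11, a=-2.5): (-1.963459, -7.753088, 1.697947, 11.980000)
after step 4 (δ=-0.06, a=-1.7): (-2.267292, -5.376430, 1.607989, 11.640000)
after step 5 (δ=0.23, a=-0.9): (-2.353857, -3.050040, 1.948668, 11.460000)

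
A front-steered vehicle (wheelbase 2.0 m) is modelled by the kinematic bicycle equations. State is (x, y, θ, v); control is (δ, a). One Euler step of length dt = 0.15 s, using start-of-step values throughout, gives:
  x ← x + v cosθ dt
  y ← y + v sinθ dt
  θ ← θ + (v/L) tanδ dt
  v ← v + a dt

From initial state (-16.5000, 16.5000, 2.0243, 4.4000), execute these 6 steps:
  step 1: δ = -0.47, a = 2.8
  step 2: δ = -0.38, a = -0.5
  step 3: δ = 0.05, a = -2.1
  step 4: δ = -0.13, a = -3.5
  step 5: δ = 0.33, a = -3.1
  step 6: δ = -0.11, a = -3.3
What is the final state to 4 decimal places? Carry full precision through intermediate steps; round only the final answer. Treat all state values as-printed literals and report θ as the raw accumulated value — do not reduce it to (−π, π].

(-17.3772, 20.2335, 1.7585, 2.9450)

after step 1 (δ=-0.47, a=2.8): (-16.789158, 17.093286, 1.856671, 4.820000)
after step 2 (δ=-0.38, a=-0.5): (-16.993042, 17.786943, 1.712284, 4.745000)
after step 3 (δ=0.05, a=-2.1): (-17.093409, 18.491581, 1.730092, 4.430000)
after step 4 (δ=-0.13, a=-3.5): (-17.198814, 19.147668, 1.686655, 3.905000)
after step 5 (δ=0.33, a=-3.1): (-17.266527, 19.729491, 1.786972, 3.440000)
after step 6 (δ=-0.11, a=-3.3): (-17.377206, 20.233481, 1.758477, 2.945000)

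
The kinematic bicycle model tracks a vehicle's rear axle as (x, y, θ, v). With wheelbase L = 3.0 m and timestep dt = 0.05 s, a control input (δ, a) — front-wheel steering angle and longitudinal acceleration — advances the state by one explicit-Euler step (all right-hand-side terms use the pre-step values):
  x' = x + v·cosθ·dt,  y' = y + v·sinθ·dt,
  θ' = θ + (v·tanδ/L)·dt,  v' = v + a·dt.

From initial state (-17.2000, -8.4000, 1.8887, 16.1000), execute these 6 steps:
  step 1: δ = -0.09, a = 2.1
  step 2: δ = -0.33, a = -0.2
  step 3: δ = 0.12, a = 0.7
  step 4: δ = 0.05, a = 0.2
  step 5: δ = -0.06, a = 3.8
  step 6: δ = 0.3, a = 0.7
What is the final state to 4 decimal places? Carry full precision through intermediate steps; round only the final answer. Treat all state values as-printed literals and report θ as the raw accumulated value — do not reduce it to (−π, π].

(-18.4228, -3.6899, 1.8865, 16.4650)

after step 1 (δ=-0.09, a=2.1): (-17.451624, -7.635336, 1.864485, 16.205000)
after step 2 (δ=-0.33, a=-0.2): (-17.686178, -6.859779, 1.771974, 16.195000)
after step 3 (δ=0.12, a=0.7): (-17.847986, -6.066360, 1.804521, 16.230000)
after step 4 (δ=0.05, a=0.2): (-18.035931, -5.276924, 1.818057, 16.240000)
after step 5 (δ=-0.06, a=3.8): (-18.234667, -4.489620, 1.801797, 16.430000)
after step 6 (δ=0.3, a=0.7): (-18.422751, -3.689941, 1.886504, 16.465000)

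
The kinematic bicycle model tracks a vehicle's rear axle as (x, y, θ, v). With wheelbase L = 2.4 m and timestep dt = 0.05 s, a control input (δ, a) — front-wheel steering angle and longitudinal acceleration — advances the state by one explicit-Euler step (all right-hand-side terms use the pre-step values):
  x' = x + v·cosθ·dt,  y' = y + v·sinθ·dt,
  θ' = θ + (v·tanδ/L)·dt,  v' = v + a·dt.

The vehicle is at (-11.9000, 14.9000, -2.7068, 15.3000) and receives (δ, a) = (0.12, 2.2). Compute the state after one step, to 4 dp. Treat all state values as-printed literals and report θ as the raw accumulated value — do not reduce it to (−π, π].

x' = -11.9000 + 15.3000·cos(-2.7068)·0.05 = -12.5938
y' = 14.9000 + 15.3000·sin(-2.7068)·0.05 = 14.5778
θ' = -2.7068 + (15.3000/2.4)·tan(0.12)·0.05 = -2.6684
v' = 15.3000 + 2.2000·0.05 = 15.4100

(-12.5938, 14.5778, -2.6684, 15.4100)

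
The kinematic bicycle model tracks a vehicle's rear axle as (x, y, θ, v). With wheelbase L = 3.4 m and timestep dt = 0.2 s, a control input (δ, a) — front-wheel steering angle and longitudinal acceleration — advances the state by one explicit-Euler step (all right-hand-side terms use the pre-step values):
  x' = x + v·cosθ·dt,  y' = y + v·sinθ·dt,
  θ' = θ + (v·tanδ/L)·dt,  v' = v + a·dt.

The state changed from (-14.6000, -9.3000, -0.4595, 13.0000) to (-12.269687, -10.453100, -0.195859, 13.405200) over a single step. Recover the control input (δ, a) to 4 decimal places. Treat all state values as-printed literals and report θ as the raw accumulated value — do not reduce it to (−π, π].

δ = 0.3320, a = 2.0260

a = (v'−v)/dt = (0.405200)/0.2 = 2.0260
Δθ = θ'−θ = 0.263641;  (v·dt/L) = 13.0000·0.2/3.4 = 0.764706
tan δ = Δθ·L/(v·dt) = 0.344761  →  δ = 0.3320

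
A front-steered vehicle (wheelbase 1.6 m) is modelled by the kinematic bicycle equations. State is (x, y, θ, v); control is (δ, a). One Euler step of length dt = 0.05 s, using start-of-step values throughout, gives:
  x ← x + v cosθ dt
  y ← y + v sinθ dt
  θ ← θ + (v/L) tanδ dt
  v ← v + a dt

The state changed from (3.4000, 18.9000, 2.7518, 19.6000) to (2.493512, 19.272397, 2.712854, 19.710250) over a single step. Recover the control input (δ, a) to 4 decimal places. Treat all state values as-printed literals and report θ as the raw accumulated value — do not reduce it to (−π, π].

a = (v'−v)/dt = (0.110250)/0.05 = 2.2050
Δθ = θ'−θ = -0.038946;  (v·dt/L) = 19.6000·0.05/1.6 = 0.612500
tan δ = Δθ·L/(v·dt) = -0.063585  →  δ = -0.0635

δ = -0.0635, a = 2.2050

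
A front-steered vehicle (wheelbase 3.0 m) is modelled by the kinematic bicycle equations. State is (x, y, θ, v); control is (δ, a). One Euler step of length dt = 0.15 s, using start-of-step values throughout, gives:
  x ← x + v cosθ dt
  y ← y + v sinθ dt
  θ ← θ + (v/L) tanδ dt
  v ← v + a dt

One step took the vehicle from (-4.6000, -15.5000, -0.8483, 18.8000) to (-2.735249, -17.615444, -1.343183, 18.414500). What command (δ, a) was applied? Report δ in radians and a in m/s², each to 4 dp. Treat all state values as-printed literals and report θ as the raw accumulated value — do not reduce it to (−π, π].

a = (v'−v)/dt = (-0.385500)/0.15 = -2.5700
Δθ = θ'−θ = -0.494883;  (v·dt/L) = 18.8000·0.15/3.0 = 0.940000
tan δ = Δθ·L/(v·dt) = -0.526471  →  δ = -0.4846

δ = -0.4846, a = -2.5700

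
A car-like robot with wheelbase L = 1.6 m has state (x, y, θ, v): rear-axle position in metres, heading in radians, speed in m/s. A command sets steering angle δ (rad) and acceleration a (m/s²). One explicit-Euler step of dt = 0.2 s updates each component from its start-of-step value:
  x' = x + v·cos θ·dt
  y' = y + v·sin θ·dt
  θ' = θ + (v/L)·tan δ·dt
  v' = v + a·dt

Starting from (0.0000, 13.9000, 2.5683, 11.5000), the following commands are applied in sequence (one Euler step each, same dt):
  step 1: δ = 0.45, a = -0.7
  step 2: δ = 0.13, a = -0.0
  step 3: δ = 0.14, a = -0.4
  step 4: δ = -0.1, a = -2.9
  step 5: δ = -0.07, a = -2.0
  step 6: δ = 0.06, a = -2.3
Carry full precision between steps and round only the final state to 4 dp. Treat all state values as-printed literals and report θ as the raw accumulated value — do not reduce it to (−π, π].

after step 1 (δ=0.45, a=-0.7): (-1.932275, 15.147523, 3.262692, 11.360000)
after step 2 (δ=0.13, a=-0.0): (-4.187636, 14.873058, 3.448339, 11.360000)
after step 3 (δ=0.14, a=-0.4): (-6.353582, 14.187009, 3.648448, 11.280000)
after step 4 (δ=-0.1, a=-2.9): (-8.325947, 13.091879, 3.506976, 10.700000)
after step 5 (δ=-0.07, a=-2.0): (-10.324679, 12.327241, 3.413198, 10.300000)
after step 6 (δ=0.06, a=-2.3): (-12.309163, 11.774589, 3.490540, 9.840000)

(-12.3092, 11.7746, 3.4905, 9.8400)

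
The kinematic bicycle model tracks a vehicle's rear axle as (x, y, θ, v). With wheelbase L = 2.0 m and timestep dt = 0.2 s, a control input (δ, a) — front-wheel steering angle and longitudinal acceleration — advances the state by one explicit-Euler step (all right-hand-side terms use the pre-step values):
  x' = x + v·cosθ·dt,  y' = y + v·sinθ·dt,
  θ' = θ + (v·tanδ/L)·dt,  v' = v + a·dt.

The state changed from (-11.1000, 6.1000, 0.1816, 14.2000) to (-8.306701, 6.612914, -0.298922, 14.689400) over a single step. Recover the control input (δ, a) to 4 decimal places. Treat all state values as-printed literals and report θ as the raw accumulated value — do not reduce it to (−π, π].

a = (v'−v)/dt = (0.489400)/0.2 = 2.4470
Δθ = θ'−θ = -0.480522;  (v·dt/L) = 14.2000·0.2/2.0 = 1.420000
tan δ = Δθ·L/(v·dt) = -0.338396  →  δ = -0.3263

δ = -0.3263, a = 2.4470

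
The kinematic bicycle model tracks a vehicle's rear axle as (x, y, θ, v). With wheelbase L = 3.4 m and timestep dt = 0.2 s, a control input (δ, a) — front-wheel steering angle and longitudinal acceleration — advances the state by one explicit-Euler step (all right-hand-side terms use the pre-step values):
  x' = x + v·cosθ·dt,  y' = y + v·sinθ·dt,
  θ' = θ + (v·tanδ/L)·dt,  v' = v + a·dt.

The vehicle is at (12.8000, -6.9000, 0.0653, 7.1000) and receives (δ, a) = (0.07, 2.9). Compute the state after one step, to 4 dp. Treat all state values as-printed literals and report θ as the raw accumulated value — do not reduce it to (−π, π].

x' = 12.8000 + 7.1000·cos(0.0653)·0.2 = 14.2170
y' = -6.9000 + 7.1000·sin(0.0653)·0.2 = -6.8073
θ' = 0.0653 + (7.1000/3.4)·tan(0.07)·0.2 = 0.0946
v' = 7.1000 + 2.9000·0.2 = 7.6800

(14.2170, -6.8073, 0.0946, 7.6800)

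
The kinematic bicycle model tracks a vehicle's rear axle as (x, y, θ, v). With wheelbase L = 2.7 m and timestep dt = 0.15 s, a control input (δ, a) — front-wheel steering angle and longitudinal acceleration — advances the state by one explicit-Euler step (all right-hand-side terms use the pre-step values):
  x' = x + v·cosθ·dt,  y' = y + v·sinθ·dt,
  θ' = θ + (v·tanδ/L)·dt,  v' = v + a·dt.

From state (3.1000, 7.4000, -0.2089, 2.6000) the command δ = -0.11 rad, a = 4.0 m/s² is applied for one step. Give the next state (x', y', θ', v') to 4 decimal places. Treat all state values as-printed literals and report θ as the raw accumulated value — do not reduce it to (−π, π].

x' = 3.1000 + 2.6000·cos(-0.2089)·0.15 = 3.4815
y' = 7.4000 + 2.6000·sin(-0.2089)·0.15 = 7.3191
θ' = -0.2089 + (2.6000/2.7)·tan(-0.11)·0.15 = -0.2249
v' = 2.6000 + 4.0000·0.15 = 3.2000

(3.4815, 7.3191, -0.2249, 3.2000)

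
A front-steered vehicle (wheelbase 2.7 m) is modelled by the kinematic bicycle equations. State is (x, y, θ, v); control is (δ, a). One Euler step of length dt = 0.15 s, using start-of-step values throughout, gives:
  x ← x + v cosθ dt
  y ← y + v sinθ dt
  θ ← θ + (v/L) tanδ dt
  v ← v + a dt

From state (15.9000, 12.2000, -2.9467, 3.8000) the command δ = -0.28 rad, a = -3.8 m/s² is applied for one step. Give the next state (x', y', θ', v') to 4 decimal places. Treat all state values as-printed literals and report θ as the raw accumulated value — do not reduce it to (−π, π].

(15.3408, 12.0896, -3.0074, 3.2300)

x' = 15.9000 + 3.8000·cos(-2.9467)·0.15 = 15.3408
y' = 12.2000 + 3.8000·sin(-2.9467)·0.15 = 12.0896
θ' = -2.9467 + (3.8000/2.7)·tan(-0.28)·0.15 = -3.0074
v' = 3.8000 − 3.8000·0.15 = 3.2300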